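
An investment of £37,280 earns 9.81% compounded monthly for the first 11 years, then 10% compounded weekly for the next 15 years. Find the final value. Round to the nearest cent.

After 11 years at 9.81%: 37,280 × 2.92915232206 ≈ 109,198.7986.
Then 15 years at 10%: 109,198.7986 × 4.47523801829 ≈ 488,690.6149.

£488,690.61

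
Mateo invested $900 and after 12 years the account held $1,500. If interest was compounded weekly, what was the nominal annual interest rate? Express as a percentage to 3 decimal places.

(1 + r/52)^624 = 1,500/900 = 1.66667.
1 + r/52 = 1.66667^(1/624) ≈ 1.000819, so r/52 ≈ 0.000818966.
r ≈ 52·0.000818966 = 4.25862%.

4.259%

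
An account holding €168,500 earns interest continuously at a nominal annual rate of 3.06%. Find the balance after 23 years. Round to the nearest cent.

€340,609.19

A = P·e^(rt) = 168,500·e^(0.0306·23) = 168,500·e^0.7038.
e^0.7038 ≈ 2.02141952549, so A ≈ 340,609.1900.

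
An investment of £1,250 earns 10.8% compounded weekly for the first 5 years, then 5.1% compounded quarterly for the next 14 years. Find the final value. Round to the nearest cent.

£4,358.25

Phase 1: 1,250·(1 + 0.108/52)^260 ≈ 2,143.8077.
Phase 2: 2,143.8077·(1 + 0.01275)^56 ≈ 4,358.2480.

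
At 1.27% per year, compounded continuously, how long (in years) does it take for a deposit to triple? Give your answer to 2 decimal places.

e^(0.0127t) = 3, so 0.0127t = ln 3 ≈ 1.0986.
t ≈ 1.0986/0.0127 ≈ 86.5049.

86.50 years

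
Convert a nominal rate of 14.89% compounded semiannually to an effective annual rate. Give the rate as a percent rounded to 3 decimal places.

One year is 2 periods at 0.07445 each: (1 + 0.07445)^2 ≈ 1.154443.
EAR = 1.154443 − 1 ≈ 15.44428%.

15.444%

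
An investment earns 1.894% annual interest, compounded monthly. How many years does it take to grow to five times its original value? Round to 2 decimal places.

85.04 years

(1 + 0.00157833)^(12t) = 5.
12t = ln 5 / ln(1 + 0.00157833) ≈ 1.6094/0.00157709 ≈ 1020.5117.
t ≈ 85.0426.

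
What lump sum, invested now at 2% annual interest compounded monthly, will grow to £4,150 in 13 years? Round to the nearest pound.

£3,201

Periodic rate = 2%/12 = 0.00166667; 156 periods.
P = 4,150/(1 + 0.02/12)^156 ≈ 4,150/1.296649427 ≈ 3,200.5567.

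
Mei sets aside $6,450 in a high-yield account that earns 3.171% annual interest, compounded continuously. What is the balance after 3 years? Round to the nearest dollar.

$7,094

A = P·e^(rt) = 6,450·e^(0.03171·3) = 6,450·e^0.09513.
e^0.09513 ≈ 1.09980182, so A ≈ 7,093.7217.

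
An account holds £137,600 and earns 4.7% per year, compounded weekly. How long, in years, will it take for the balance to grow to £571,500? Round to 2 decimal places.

We need (1 + 0.000903846)^(52t) = 4.1533, so 52t = ln 4.1533 / ln 1.000904 ≈ 1576.1056.
t ≈ 1576.1056/52 = 30.3097 years.

30.31 years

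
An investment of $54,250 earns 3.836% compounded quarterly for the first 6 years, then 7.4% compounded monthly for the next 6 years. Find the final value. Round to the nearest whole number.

$106,198

Phase 1: 54,250·(1 + 0.00959)^24 ≈ 68,215.1295.
Phase 2: 68,215.1295·(1 + 0.074/12)^72 ≈ 106,197.7564.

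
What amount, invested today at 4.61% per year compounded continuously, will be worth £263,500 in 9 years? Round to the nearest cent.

P = A·e^(−rt) = 263,500·e^(−0.4149).
e^(−0.4149) ≈ 0.660406318035, so P ≈ 174,017.0648.

£174,017.06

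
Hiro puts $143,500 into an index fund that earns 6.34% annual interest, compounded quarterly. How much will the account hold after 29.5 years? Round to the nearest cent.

$917,789.16

Growth factor = (1 + 0.01585)^118 ≈ 6.39574326641.
A ≈ 143,500 × 6.39574326641 ≈ 917,789.1587.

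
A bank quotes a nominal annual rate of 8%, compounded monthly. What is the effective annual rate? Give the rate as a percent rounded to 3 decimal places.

EAR = (1 + 8%/12)^12 − 1 = (1 + 0.00666667)^12 − 1.
(1 + 0.00666667)^12 ≈ 1.083, so EAR ≈ 8.29995%.

8.300%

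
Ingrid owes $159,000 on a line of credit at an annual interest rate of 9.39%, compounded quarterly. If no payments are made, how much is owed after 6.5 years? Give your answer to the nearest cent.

$290,673.43

Growth factor = (1 + 0.023475)^26 ≈ 1.82813476986.
A ≈ 159,000 × 1.82813476986 ≈ 290,673.4284.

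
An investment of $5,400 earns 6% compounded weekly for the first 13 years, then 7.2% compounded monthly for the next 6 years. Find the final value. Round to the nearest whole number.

$18,114

Phase 1: 5,400·(1 + 0.06/52)^676 ≈ 11,774.6545.
Phase 2: 11,774.6545·(1 + 0.006)^72 ≈ 18,113.5171.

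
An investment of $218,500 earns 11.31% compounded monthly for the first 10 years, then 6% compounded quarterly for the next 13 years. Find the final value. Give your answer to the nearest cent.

After 10 years at 11.31%: 218,500 × 3.082384287076 ≈ 673,500.9667.
Then 13 years at 6%: 673,500.9667 × 2.16887337277 ≈ 1,460,738.3133.

$1,460,738.31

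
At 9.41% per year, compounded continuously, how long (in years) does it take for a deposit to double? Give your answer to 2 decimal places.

e^(0.0941t) = 2, so 0.0941t = ln 2 ≈ 0.69315.
t ≈ 0.69315/0.0941 ≈ 7.3661.

7.37 years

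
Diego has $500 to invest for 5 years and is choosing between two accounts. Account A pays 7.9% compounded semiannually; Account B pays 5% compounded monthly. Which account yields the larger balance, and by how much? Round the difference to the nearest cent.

Account A, by $94.89

Account A growth factor: (1 + 0.0395)^10 ≈ 1.4731431; balance ≈ 736.5716.
Account B growth factor: (1 + 0.05/12)^60 ≈ 1.28335868; balance ≈ 641.6793.
Account A is larger by 94.8922.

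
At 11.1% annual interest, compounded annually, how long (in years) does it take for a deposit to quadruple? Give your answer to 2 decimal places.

(1 + 0.111)^t = 4.
t = ln 4 / ln(1 + 0.111) ≈ 1.3863/0.105261 ≈ 13.1701.

13.17 years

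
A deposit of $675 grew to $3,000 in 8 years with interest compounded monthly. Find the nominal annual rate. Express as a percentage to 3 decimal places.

18.791%

(1 + r/12)^96 = 3,000/675 = 4.44444.
1 + r/12 = 4.44444^(1/96) ≈ 1.015659, so r/12 ≈ 0.0156594.
r ≈ 12·0.0156594 = 18.79130%.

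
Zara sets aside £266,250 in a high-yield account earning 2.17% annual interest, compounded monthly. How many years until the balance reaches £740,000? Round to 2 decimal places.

47.15 years

We need (1 + 0.00180833)^(12t) = 2.7793, so 12t = ln 2.7793 / ln 1.001808 ≈ 565.7908.
t ≈ 565.7908/12 = 47.1492 years.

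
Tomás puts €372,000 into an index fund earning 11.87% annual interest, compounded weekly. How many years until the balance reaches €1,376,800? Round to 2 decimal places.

(1 + 0.00228269)^(52t) = 1,376,800/372,000 = 3.7011.
52t·ln(1 + 0.00228269) = ln(3.7011); 52t = 1.3086/0.00228009 ≈ 573.9347.
t ≈ 11.0372 years.

11.04 years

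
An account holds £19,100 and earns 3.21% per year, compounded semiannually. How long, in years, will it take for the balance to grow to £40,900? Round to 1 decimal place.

(1 + 0.01605)^(2t) = 40,900/19,100 = 2.1414.
2t·ln(1 + 0.01605) = ln(2.1414); 2t = 0.76144/0.0159226 ≈ 47.8216.
t ≈ 23.9108 years.

23.9 years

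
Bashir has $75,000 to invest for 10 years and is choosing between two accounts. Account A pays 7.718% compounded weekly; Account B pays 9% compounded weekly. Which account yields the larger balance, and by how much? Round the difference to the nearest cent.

Account A growth factor: (1 + 0.07718/52)^520 ≈ 2.16241964653; balance ≈ 162,181.4735.
Account B growth factor: (1 + 0.09/52)^520 ≈ 2.45769041032; balance ≈ 184,326.7808.
Account B is larger by 22,145.3073.

Account B, by $22,145.31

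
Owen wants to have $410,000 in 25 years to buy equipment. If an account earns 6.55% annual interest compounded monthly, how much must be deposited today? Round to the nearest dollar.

$80,087

Growth factor = (1 + 0.0655/12)^300 ≈ 5.11945089143.
P = 410,000/5.11945089143 ≈ 80,086.7141.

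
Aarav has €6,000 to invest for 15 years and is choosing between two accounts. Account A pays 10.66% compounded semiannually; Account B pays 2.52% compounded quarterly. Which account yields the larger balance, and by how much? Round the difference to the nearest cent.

Account A, by €19,745.60

Account A growth factor: (1 + 0.0533)^30 ≈ 4.7485665132; balance ≈ 28,491.3991.
Account B growth factor: (1 + 0.0063)^60 ≈ 1.457633569; balance ≈ 8,745.8014.
Account A is larger by 19,745.5977.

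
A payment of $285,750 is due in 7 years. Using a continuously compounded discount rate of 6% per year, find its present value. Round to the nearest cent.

P = A·e^(−rt) = 285,750·e^(−0.42).
e^(−0.42) ≈ 0.657046819815, so P ≈ 187,751.1288.

$187,751.13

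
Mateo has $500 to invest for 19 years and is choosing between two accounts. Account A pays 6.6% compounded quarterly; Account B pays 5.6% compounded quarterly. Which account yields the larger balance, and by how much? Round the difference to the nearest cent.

Account A, by $296.01

A: (1 + 0.0165)^76 ≈ 3.468654999, so 500 × 3.468654999 ≈ 1,734.3275.
B: (1 + 0.014)^76 ≈ 2.876633805, so 500 × 2.876633805 ≈ 1,438.3169.
Difference ≈ 296.0106 in favor of A.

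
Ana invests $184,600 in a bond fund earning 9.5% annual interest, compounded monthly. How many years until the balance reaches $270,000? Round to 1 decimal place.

4.0 years

(1 + 0.00791667)^(12t) = 270,000/184,600 = 1.4626.
12t·ln(1 + 0.00791667) = ln(1.4626); 12t = 0.38023/0.00788549 ≈ 48.2190.
t ≈ 4.0182 years.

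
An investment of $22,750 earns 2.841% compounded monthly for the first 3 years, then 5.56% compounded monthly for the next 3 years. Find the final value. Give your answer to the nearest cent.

After 3 years at 2.841%: 22,750 × 1.088857812 ≈ 24,771.5152.
Then 3 years at 5.56%: 24,771.5152 × 1.181062869 ≈ 29,256.7168.

$29,256.72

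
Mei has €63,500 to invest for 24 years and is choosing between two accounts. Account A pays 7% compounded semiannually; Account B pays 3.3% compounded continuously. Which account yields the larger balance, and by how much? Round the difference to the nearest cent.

A: (1 + 0.035)^48 ≈ 5.21358898053, so 63,500 × 5.21358898053 ≈ 331,062.9003.
B: e^(0.033·24) = e^0.792 ≈ 2.20780762884, so 63,500 × 2.20780762884 ≈ 140,195.7844.
Difference ≈ 190,867.1158 in favor of A.

Account A, by €190,867.12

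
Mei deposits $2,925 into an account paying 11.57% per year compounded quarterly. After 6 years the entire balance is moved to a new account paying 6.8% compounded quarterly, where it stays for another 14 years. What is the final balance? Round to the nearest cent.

$14,904.19

After 6 years at 11.57%: 2,925 × 1.9824820684 ≈ 5,798.7601.
Then 14 years at 6.8%: 5,798.7601 × 2.570238139 ≈ 14,904.1942.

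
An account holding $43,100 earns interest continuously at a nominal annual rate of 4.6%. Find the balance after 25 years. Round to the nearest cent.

A = P·e^(rt) = 43,100·e^(0.046·25) = 43,100·e^1.15.
e^1.15 ≈ 3.15819290969, so A ≈ 136,118.1144.

$136,118.11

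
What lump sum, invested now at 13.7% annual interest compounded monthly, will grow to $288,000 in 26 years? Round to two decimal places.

Periodic rate = 13.7%/12 = 0.0114167; 312 periods.
P = 288,000/(1 + 0.137/12)^312 ≈ 288,000/34.5297185644 ≈ 8,340.6414.

$8,340.64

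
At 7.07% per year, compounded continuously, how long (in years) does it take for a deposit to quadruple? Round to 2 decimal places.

e^(0.0707t) = 4, so 0.0707t = ln 4 ≈ 1.3863.
t ≈ 1.3863/0.0707 ≈ 19.6081.

19.61 years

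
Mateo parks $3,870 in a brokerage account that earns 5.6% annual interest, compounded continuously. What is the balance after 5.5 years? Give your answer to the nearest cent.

$5,265.91

A = P·e^(rt) = 3,870·e^(0.056·5.5) = 3,870·e^0.308.
e^0.308 ≈ 1.360700989, so A ≈ 5,265.9128.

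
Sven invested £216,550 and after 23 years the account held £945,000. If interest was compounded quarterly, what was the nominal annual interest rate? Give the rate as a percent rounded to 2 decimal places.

6.46%

(1 + r/4)^92 = 945,000/216,550 = 4.36389.
1 + r/4 = 4.36389^(1/92) ≈ 1.016144, so r/4 ≈ 0.0161437.
r ≈ 4·0.0161437 = 6.45750%.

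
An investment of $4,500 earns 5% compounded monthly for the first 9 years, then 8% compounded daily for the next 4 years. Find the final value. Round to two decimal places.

$9,709.53

After 9 years at 5%: 4,500 × 1.566846649 ≈ 7,050.8099.
Then 4 years at 8%: 7,050.8099 × 1.377079478 ≈ 9,709.5257.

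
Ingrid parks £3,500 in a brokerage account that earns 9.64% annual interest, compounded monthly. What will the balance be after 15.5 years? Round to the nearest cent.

£15,502.37

Growth factor = (1 + 0.0964/12)^186 ≈ 4.429249899.
A ≈ 3,500 × 4.429249899 ≈ 15,502.3746.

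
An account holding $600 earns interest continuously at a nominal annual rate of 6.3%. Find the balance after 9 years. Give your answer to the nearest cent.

A = P·e^(rt) = 600·e^(0.063·9) = 600·e^0.567.
e^0.567 ≈ 1.7629702, so A ≈ 1,057.7821.

$1,057.78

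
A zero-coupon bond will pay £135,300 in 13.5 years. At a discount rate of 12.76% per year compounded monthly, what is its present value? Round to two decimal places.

£24,385.50

Growth factor = (1 + 0.1276/12)^162 ≈ 5.5483795942.
P = 135,300/5.5483795942 ≈ 24,385.4981.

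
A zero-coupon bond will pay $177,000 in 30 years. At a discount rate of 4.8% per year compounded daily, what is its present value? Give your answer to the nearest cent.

Growth factor = (1 + 0.048/365)^10950 ≈ 4.22029623465.
P = 177,000/4.22029623465 ≈ 41,940.1839.

$41,940.18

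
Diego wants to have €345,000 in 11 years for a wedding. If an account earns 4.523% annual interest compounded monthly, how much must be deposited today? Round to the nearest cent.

€209,966.86

Periodic rate = 4.523%/12 = 0.00376917; 132 periods.
P = 345,000/(1 + 0.04523/12)^132 ≈ 345,000/1.6431164495 ≈ 209,966.8591.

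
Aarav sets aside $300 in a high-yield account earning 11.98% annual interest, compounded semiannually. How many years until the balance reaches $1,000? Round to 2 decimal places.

10.35 years

(1 + 0.0599)^(2t) = 1,000/300 = 3.3333.
2t·ln(1 + 0.0599) = ln(3.3333); 2t = 1.204/0.0581746 ≈ 20.6959.
t ≈ 10.3479 years.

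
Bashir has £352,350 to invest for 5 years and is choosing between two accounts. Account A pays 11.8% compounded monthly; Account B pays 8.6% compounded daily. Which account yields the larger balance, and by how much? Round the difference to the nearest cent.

Account A, by £92,180.83

Account A growth factor: (1 + 0.118/12)^60 ≈ 1.79879688479; balance ≈ 633,806.0824.
Account B growth factor: (1 + 0.086/365)^1825 ≈ 1.53717966407; balance ≈ 541,625.2546.
Account A is larger by 92,180.8277.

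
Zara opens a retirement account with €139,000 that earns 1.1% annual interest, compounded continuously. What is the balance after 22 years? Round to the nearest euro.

€177,057

A = P·e^(rt) = 139,000·e^(0.011·22) = 139,000·e^0.242.
e^0.242 ≈ 1.27379419282, so A ≈ 177,057.3928.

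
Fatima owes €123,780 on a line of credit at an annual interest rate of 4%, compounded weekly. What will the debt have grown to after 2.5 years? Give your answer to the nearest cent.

€136,792.80

Periodic rate = 4%/52 = 0.000769231; periods = 52·2.5 = 130.
A = 123,780·(1 + 0.04/52)^130 ≈ 123,780·1.1051284341 ≈ 136,792.7976.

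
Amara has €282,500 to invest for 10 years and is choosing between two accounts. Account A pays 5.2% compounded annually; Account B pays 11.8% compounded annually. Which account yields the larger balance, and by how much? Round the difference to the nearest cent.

A: (1 + 0.052)^10 ≈ 1.66018848841, so 282,500 × 1.66018848841 ≈ 469,003.2480.
B: (1 + 0.118)^10 ≈ 3.05083019093, so 282,500 × 3.05083019093 ≈ 861,859.5289.
Difference ≈ 392,856.2810 in favor of B.

Account B, by €392,856.28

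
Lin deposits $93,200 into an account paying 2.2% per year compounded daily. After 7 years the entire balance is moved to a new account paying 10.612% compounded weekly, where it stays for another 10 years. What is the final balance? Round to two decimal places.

Phase 1: 93,200·(1 + 0.022/365)^2555 ≈ 108,716.4461.
Phase 2: 108,716.4461·(1 + 0.10612/52)^520 ≈ 313,833.2267.

$313,833.23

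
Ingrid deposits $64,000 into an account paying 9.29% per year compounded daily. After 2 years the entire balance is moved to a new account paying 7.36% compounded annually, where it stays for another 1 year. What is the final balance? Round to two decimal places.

$82,737.83

After 2 years at 9.29%: 64,000 × 1.2041529324 ≈ 77,065.7877.
Then 1 years at 7.36%: 77,065.7877 × 1.0736 ≈ 82,737.8296.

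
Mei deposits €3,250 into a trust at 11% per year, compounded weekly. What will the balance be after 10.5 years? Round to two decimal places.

€10,303.00

Periodic rate = 11%/52 = 0.00211538; periods = 52·10.5 = 546.
A = 3,250·(1 + 0.11/52)^546 ≈ 3,250·3.1701537411 ≈ 10,302.9997.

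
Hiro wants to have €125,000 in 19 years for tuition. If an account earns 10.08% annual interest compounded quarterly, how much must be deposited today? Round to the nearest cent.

Growth factor = (1 + 0.0252)^76 ≈ 6.62908230175.
P = 125,000/6.62908230175 ≈ 18,856.3053.

€18,856.31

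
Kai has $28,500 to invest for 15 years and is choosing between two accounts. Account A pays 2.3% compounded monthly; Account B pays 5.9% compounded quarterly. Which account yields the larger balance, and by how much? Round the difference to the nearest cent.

Account B, by $28,381.74

A: (1 + 0.023/12)^180 ≈ 1.4115237531, so 28,500 × 1.4115237531 ≈ 40,228.4270.
B: (1 + 0.01475)^60 ≈ 2.4073741862, so 28,500 × 2.4073741862 ≈ 68,610.1643.
Difference ≈ 28,381.7373 in favor of B.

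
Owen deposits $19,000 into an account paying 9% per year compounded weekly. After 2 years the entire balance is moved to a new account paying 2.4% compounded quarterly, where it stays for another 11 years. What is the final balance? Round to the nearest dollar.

$29,592

After 2 years at 9%: 19,000 × 1.1970311029 ≈ 22,743.5910.
Then 11 years at 2.4%: 22,743.5910 × 1.3011014225 ≈ 29,591.7185.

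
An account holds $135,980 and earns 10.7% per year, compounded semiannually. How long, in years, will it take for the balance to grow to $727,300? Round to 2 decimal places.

We need (1 + 0.0535)^(2t) = 5.3486, so 2t = ln 5.3486 / ln 1.0535 ≈ 32.1738.
t ≈ 32.1738/2 = 16.0869 years.

16.09 years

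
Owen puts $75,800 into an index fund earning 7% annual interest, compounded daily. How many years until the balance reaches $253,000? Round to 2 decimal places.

We need (1 + 0.000191781)^(365t) = 3.3377, so 365t = ln 3.3377 / ln 1.000192 ≈ 6285.3353.
t ≈ 6285.3353/365 = 17.2201 years.

17.22 years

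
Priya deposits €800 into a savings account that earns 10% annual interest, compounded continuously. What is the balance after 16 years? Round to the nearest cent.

A = P·e^(rt) = 800·e^(0.1·16) = 800·e^1.6.
e^1.6 ≈ 4.953032424, so A ≈ 3,962.4259.

€3,962.43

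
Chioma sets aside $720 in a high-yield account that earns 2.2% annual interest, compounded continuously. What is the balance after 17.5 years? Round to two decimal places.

$1,058.12

A = P·e^(rt) = 720·e^(0.022·17.5) = 720·e^0.385.
e^0.385 ≈ 1.469614321, so A ≈ 1,058.1223.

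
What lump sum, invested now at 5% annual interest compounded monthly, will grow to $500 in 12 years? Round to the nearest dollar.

$275

Periodic rate = 5%/12 = 0.00416667; 144 periods.
P = 500/(1 + 0.05/12)^144 ≈ 500/1.81984887 ≈ 274.7481.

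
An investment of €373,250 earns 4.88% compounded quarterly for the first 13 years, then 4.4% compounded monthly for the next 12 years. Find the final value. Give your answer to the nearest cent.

€1,187,783.38

Phase 1: 373,250·(1 + 0.0122)^52 ≈ 701,211.6631.
Phase 2: 701,211.6631·(1 + 0.044/12)^144 ≈ 1,187,783.3829.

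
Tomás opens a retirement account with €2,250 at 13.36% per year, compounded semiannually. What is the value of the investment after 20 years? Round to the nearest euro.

Growth factor = (1 + 0.0668)^40 ≈ 13.283737371.
A ≈ 2,250 × 13.283737371 ≈ 29,888.4091.

€29,888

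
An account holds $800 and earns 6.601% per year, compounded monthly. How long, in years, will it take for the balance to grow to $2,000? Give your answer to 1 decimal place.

We need (1 + 0.00550083)^(12t) = 2.5, so 12t = ln 2.5 / ln 1.005501 ≈ 167.0308.
t ≈ 167.0308/12 = 13.9192 years.

13.9 years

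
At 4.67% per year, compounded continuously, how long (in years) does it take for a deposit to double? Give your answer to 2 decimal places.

e^(0.0467t) = 2, so 0.0467t = ln 2 ≈ 0.69315.
t ≈ 0.69315/0.0467 ≈ 14.8426.

14.84 years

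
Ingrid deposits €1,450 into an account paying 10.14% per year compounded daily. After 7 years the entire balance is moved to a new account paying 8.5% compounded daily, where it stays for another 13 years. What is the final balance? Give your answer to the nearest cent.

€8,900.76

After 7 years at 10.14%: 1,450 × 2.033384049 ≈ 2,948.4069.
Then 13 years at 8.5%: 2,948.4069 × 3.018836087 ≈ 8,900.7571.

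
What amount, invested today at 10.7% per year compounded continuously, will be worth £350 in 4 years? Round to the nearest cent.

P = A·e^(−rt) = 350·e^(−0.428).
e^(−0.428) ≈ 0.651811415, so P ≈ 228.1340.

£228.13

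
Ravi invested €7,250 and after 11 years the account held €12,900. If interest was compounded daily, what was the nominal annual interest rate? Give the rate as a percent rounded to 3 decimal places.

5.239%

(1 + r/365)^4015 = 12,900/7,250 = 1.77931.
1 + r/365 = 1.77931^(1/4015) ≈ 1.000144, so r/365 ≈ 0.000143529.
r ≈ 365·0.000143529 = 5.23879%.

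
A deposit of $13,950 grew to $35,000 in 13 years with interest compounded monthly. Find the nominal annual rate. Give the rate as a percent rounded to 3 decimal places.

7.097%

The 156-period growth factor is 35,000/13,950 = 2.50896.
r/12 = 2.50896^(1/156) − 1 ≈ 0.00591401, so r ≈ 12·0.00591401 = 7.09681%.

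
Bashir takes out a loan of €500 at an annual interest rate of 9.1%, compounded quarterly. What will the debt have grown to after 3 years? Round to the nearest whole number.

€655

Growth factor = (1 + 0.02275)^12 ≈ 1.30988708.
A ≈ 500 × 1.30988708 ≈ 654.9435.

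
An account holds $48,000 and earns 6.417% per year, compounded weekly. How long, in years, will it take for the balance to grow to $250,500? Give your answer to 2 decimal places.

25.76 years

(1 + 0.00123404)^(52t) = 250,500/48,000 = 5.2188.
52t·ln(1 + 0.00123404) = ln(5.2188); 52t = 1.6523/0.00123328 ≈ 1339.7290.
t ≈ 25.7640 years.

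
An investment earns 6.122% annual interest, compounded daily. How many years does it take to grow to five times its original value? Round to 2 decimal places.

(1 + 0.000167726)^(365t) = 5.
365t = ln 5 / ln(1 + 0.000167726) ≈ 1.6094/0.000167712 ≈ 9596.4407.
t ≈ 26.2916.

26.29 years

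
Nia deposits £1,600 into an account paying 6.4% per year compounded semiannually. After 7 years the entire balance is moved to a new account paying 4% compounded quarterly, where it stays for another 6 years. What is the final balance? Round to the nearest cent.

After 7 years at 6.4%: 1,600 × 1.554231698 ≈ 2,486.7707.
Then 6 years at 4%: 2,486.7707 × 1.269734649 ≈ 3,157.5389.

£3,157.54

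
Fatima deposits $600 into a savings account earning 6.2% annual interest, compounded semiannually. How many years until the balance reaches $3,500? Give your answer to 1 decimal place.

28.9 years

We need (1 + 0.031)^(2t) = 5.8333, so 2t = ln 5.8333 / ln 1.031 ≈ 57.7673.
t ≈ 57.7673/2 = 28.8836 years.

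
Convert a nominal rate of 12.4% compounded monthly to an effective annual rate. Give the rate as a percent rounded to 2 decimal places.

One year is 12 periods at 0.0103333 each: (1 + 0.0103333)^12 ≈ 1.131296.
EAR = 1.131296 − 1 ≈ 13.12958%.

13.13%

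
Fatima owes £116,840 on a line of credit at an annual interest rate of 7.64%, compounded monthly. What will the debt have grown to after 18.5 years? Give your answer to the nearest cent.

Periodic rate = 7.64%/12 = 0.00636667; periods = 12·18.5 = 222.
A = 116,840·(1 + 0.0764/12)^222 ≈ 116,840·4.0915328634 ≈ 478,054.6998.

£478,054.70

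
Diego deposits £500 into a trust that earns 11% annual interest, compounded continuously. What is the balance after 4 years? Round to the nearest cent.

£776.35

A = P·e^(rt) = 500·e^(0.11·4) = 500·e^0.44.
e^0.44 ≈ 1.55270722, so A ≈ 776.3536.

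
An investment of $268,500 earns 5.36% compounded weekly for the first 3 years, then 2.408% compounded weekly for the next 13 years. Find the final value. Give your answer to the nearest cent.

Phase 1: 268,500·(1 + 0.0536/52)^156 ≈ 315,313.7255.
Phase 2: 315,313.7255·(1 + 0.02408/52)^676 ≈ 431,184.3128.

$431,184.31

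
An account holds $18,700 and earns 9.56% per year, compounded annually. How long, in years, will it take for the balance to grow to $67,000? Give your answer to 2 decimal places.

13.98 years

We need (1 + 0.0956)^t = 3.5829, so t = ln 3.5829 / ln 1.0956 ≈ 13.9774.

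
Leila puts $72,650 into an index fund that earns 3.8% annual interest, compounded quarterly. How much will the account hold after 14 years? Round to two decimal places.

Periodic rate = 3.8%/4 = 0.0095; periods = 4·14 = 56.
A = 72,650·(1 + 0.0095)^56 ≈ 72,650·1.69806419117 ≈ 123,364.3635.

$123,364.36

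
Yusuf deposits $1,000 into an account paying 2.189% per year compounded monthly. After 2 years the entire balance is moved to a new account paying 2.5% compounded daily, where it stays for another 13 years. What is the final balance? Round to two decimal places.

$1,445.90

Phase 1: 1,000·(1 + 0.02189/12)^24 ≈ 1,044.7108.
Phase 2: 1,044.7108·(1 + 0.025/365)^4745 ≈ 1,445.8957.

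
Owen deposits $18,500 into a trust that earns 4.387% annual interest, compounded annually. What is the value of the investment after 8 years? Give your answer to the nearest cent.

Growth factor = (1 + 0.04387)^8 ≈ 1.4098448813.
A ≈ 18,500 × 1.4098448813 ≈ 26,082.1303.

$26,082.13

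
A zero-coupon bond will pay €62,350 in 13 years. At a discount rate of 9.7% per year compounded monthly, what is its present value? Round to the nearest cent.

€17,757.94

Growth factor = (1 + 0.097/12)^156 ≈ 3.5111048415.
P = 62,350/3.5111048415 ≈ 17,757.9431.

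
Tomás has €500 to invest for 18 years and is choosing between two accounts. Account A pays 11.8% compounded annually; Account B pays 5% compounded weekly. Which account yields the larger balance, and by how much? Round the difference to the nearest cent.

Account A, by €2,493.98

Account A growth factor: (1 + 0.118)^18 ≈ 7.446504631; balance ≈ 3,723.2523.
Account B growth factor: (1 + 0.05/52)^936 ≈ 2.458539771; balance ≈ 1,229.2699.
Account A is larger by 2,493.9824.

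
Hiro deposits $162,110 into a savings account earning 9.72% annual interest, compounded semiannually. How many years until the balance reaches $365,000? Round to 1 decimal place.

8.6 years

We need (1 + 0.0486)^(2t) = 2.2516, so 2t = ln 2.2516 / ln 1.0486 ≈ 17.1026.
t ≈ 17.1026/2 = 8.5513 years.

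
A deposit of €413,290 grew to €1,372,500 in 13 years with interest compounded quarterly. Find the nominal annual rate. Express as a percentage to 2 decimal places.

(1 + r/4)^52 = 1,372,500/413,290 = 3.32091.
1 + r/4 = 3.32091^(1/52) ≈ 1.02335, so r/4 ≈ 0.02335.
r ≈ 4·0.02335 = 9.33999%.

9.34%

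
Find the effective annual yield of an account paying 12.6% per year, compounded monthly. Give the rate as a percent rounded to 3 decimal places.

13.354%

One year is 12 periods at 0.0105 each: (1 + 0.0105)^12 ≈ 1.133537.
EAR = 1.133537 − 1 ≈ 13.35373%.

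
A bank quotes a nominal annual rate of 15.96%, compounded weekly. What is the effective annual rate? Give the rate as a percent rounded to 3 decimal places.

EAR = (1 + 15.96%/52)^52 − 1 = (1 + 0.00306923)^52 − 1.
(1 + 0.00306923)^52 ≈ 1.172755, so EAR ≈ 17.27549%.

17.275%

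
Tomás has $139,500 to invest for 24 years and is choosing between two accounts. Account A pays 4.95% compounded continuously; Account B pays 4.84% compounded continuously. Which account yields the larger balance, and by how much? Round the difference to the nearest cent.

A: e^(0.0495·24) = e^1.188 ≈ 3.28051361475, so 139,500 × 3.28051361475 ≈ 457,631.6493.
B: e^(0.0484·24) = e^1.1616 ≈ 3.19504125465, so 139,500 × 3.19504125465 ≈ 445,708.2550.
Difference ≈ 11,923.3942 in favor of A.

Account A, by $11,923.39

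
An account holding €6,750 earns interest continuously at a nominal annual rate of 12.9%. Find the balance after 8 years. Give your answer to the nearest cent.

A = P·e^(rt) = 6,750·e^(0.129·8) = 6,750·e^1.032.
e^1.032 ≈ 2.8066735722, so A ≈ 18,945.0466.

€18,945.05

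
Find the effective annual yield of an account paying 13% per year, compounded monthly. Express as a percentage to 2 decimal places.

One year is 12 periods at 0.0108333 each: (1 + 0.0108333)^12 ≈ 1.138032.
EAR = 1.138032 − 1 ≈ 13.80325%.

13.80%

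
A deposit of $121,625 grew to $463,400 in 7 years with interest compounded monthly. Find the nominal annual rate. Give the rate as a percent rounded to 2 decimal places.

19.26%

The 84-period growth factor is 463,400/121,625 = 3.81007.
r/12 = 3.81007^(1/84) − 1 ≈ 0.0160519, so r ≈ 12·0.0160519 = 19.26222%.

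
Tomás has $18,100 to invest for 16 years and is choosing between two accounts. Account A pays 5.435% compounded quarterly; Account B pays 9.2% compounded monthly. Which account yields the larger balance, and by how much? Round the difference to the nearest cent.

A: (1 + 0.0135875)^64 ≈ 2.372027633, so 18,100 × 2.372027633 ≈ 42,933.7002.
B: (1 + 0.092/12)^192 ≈ 4.3335454119, so 18,100 × 4.3335454119 ≈ 78,437.1720.
Difference ≈ 35,503.4718 in favor of B.

Account B, by $35,503.47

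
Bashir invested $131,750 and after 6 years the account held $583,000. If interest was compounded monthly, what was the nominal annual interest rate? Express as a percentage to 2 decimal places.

25.05%

(1 + r/12)^72 = 583,000/131,750 = 4.42505.
1 + r/12 = 4.42505^(1/72) ≈ 1.020872, so r/12 ≈ 0.0208715.
r ≈ 12·0.0208715 = 25.04581%.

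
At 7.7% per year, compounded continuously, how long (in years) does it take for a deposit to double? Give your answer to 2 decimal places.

e^(0.077t) = 2, so 0.077t = ln 2 ≈ 0.69315.
t ≈ 0.69315/0.077 ≈ 9.0019.

9.00 years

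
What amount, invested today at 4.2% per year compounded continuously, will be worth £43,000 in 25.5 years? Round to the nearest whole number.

£14,735

P = A·e^(−rt) = 43,000·e^(−1.071).
e^(−1.071) ≈ 0.34266568035, so P ≈ 14,734.6243.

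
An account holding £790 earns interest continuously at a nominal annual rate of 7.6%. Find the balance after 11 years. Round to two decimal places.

A = P·e^(rt) = 790·e^(0.076·11) = 790·e^0.836.
e^0.836 ≈ 2.307120015, so A ≈ 1,822.6248.

£1,822.62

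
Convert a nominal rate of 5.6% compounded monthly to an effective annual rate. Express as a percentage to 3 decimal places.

One year is 12 periods at 0.00466667 each: (1 + 0.00466667)^12 ≈ 1.05746.
EAR = 1.05746 − 1 ≈ 5.74599%.

5.746%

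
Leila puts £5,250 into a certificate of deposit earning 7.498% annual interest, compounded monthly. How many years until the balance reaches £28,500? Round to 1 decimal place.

(1 + 0.00624833)^(12t) = 28,500/5,250 = 5.4286.
12t·ln(1 + 0.00624833) = ln(5.4286); 12t = 1.6917/0.00622889 ≈ 271.5853.
t ≈ 22.6321 years.

22.6 years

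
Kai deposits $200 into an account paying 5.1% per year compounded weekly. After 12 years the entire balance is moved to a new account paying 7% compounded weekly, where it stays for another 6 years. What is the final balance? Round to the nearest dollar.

After 12 years at 5.1%: 200 × 1.84356294 ≈ 368.7126.
Then 6 years at 7%: 368.7126 × 1.52153176 ≈ 561.0079.

$561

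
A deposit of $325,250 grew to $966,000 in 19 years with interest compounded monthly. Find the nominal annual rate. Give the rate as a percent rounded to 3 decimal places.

(1 + r/12)^228 = 966,000/325,250 = 2.97002.
1 + r/12 = 2.97002^(1/228) ≈ 1.004786, so r/12 ≈ 0.00478584.
r ≈ 12·0.00478584 = 5.74301%.

5.743%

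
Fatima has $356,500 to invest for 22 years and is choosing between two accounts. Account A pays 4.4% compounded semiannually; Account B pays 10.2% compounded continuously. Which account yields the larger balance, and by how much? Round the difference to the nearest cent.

Account B, by $2,433,394.06

Account A growth factor: (1 + 0.022)^44 ≈ 2.60519007602; balance ≈ 928,750.2621.
Account B growth factor: e^(0.102·22) = e^2.244 ≈ 9.430979859539; balance ≈ 3,362,144.3199.
Account B is larger by 2,433,394.0578.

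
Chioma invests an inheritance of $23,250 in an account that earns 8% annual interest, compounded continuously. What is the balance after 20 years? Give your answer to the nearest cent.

A = P·e^(rt) = 23,250·e^(0.08·20) = 23,250·e^1.6.
e^1.6 ≈ 4.9530324244, so A ≈ 115,158.0039.

$115,158.00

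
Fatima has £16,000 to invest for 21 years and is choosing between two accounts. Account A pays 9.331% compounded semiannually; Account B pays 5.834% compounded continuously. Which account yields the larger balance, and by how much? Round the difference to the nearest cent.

Account A growth factor: (1 + 0.046655)^42 ≈ 6.78811519156; balance ≈ 108,609.8431.
Account B growth factor: e^(0.05834·21) = e^1.22514 ≈ 3.4046426994; balance ≈ 54,474.2832.
Account A is larger by 54,135.5599.

Account A, by £54,135.56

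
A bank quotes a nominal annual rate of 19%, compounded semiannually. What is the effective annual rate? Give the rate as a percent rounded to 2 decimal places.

19.90%

One year is 2 periods at 0.095 each: (1 + 0.095)^2 ≈ 1.199025.
EAR = 1.199025 − 1 ≈ 19.90250%.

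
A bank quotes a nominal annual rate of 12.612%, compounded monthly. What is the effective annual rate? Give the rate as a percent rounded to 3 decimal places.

EAR = (1 + 12.612%/12)^12 − 1 = (1 + 0.01051)^12 − 1.
(1 + 0.01051)^12 ≈ 1.133672, so EAR ≈ 13.36719%.

13.367%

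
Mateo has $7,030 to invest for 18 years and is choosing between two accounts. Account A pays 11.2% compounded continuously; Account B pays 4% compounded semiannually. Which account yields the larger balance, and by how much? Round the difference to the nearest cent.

Account A, by $38,442.46

A: e^(0.112·18) = e^2.016 ≈ 7.5082318602, so 7,030 × 7.5082318602 ≈ 52,782.8700.
B: (1 + 0.02)^36 ≈ 2.0398873437, so 7,030 × 2.0398873437 ≈ 14,340.4080.
Difference ≈ 38,442.4620 in favor of A.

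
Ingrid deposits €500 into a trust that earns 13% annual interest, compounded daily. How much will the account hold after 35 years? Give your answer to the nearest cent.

Growth factor = (1 + 0.13/365)^12775 ≈ 94.555779381.
A ≈ 500 × 94.555779381 ≈ 47,277.8897.

€47,277.89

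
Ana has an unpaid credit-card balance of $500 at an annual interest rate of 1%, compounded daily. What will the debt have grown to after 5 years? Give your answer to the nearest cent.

$525.64

Periodic rate = 1%/365 = 0.0000273973; periods = 365·5 = 1825.
A = 500·(1 + 0.01/365)^1825 ≈ 500·1.05127038 ≈ 525.6352.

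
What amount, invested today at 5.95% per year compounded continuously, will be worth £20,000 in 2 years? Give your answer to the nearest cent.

£17,756.16

P = A·e^(−rt) = 20,000·e^(−0.119).
e^(−0.119) ≈ 0.88780780076, so P ≈ 17,756.1560.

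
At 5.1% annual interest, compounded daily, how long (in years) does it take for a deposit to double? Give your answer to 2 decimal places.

13.59 years

(1 + 0.000139726)^(365t) = 2.
365t = ln 2 / ln(1 + 0.000139726) ≈ 0.69315/0.000139716 ≈ 4961.1058.
t ≈ 13.5921.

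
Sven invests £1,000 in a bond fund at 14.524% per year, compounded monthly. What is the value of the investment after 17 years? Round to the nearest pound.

£11,638

Growth factor = (1 + 0.14524/12)^204 ≈ 11.637788498.
A ≈ 1,000 × 11.637788498 ≈ 11,637.7885.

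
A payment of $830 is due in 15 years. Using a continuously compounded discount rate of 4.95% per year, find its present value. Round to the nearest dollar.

$395

P = A·e^(−rt) = 830·e^(−0.7425).
e^(−0.7425) ≈ 0.47592262, so P ≈ 395.0158.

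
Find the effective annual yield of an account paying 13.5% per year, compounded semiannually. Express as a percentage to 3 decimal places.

13.956%

One year is 2 periods at 0.0675 each: (1 + 0.0675)^2 ≈ 1.139556.
EAR = 1.139556 − 1 ≈ 13.95562%.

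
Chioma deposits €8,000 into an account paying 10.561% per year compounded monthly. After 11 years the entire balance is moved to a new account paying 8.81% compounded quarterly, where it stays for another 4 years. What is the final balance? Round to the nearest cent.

After 11 years at 10.561%: 8,000 × 3.1791942642 ≈ 25,433.5541.
Then 4 years at 8.81%: 25,433.5541 × 1.4170471762 ≈ 36,040.5460.

€36,040.55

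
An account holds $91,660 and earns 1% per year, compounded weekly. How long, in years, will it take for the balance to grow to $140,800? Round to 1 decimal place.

(1 + 0.000192308)^(52t) = 140,800/91,660 = 1.5361.
52t·ln(1 + 0.000192308) = ln(1.5361); 52t = 0.42925/0.000192289 ≈ 2232.3373.
t ≈ 42.9296 years.

42.9 years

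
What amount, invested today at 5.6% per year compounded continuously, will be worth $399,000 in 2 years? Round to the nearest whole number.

$356,724

P = A·e^(−rt) = 399,000·e^(−0.112).
e^(−0.112) ≈ 0.8940442575, so P ≈ 356,723.6587.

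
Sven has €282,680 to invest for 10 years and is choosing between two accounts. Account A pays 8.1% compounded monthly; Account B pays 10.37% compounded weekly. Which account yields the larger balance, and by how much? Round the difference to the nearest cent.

A: (1 + 0.00675)^120 ≈ 2.24179859961, so 282,680 × 2.24179859961 ≈ 633,711.6281.
B: (1 + 0.1037/52)^520 ≈ 2.81783078564, so 282,680 × 2.81783078564 ≈ 796,544.4065.
Difference ≈ 162,832.7783 in favor of B.

Account B, by €162,832.78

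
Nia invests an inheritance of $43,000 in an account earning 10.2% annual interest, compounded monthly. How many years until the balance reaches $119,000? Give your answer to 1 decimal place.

10.0 years

We need (1 + 0.0085)^(12t) = 2.7674, so 12t = ln 2.7674 / ln 1.0085 ≈ 120.2639.
t ≈ 120.2639/12 = 10.0220 years.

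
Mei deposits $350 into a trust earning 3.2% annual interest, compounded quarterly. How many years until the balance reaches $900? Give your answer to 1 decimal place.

(1 + 0.008)^(4t) = 900/350 = 2.5714.
4t·ln(1 + 0.008) = ln(2.5714); 4t = 0.94446/0.00796817 ≈ 118.5293.
t ≈ 29.6323 years.

29.6 years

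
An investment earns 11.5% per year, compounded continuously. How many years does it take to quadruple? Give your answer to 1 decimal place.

12.1 years

e^(0.115t) = 4, so 0.115t = ln 4 ≈ 1.3863.
t ≈ 1.3863/0.115 ≈ 12.0547.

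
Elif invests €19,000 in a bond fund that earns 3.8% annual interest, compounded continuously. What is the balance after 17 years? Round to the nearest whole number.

€36,250

A = P·e^(rt) = 19,000·e^(0.038·17) = 19,000·e^0.646.
e^0.646 ≈ 1.9078939696, so A ≈ 36,249.9854.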